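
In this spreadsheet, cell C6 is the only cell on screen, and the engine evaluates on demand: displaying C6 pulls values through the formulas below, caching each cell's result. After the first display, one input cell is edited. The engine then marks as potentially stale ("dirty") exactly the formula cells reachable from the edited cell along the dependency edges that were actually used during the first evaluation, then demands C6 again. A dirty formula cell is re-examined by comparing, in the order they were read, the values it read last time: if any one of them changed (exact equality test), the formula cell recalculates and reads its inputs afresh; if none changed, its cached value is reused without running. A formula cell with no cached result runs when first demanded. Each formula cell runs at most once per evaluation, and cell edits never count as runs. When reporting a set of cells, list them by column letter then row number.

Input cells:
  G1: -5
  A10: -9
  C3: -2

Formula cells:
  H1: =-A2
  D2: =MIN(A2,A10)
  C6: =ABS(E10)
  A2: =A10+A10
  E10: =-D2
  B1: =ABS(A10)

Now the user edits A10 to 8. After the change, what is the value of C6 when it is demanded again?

C6 now evaluates to 8.

Initial pass — values computed on the first demand:
  A2 = -9 + -9 = -18
  D2 = MIN(-18, -9) = -18
  E10 = -(-18) = 18
  C6 = ABS(18) = 18

Second demand — change propagation:
  A2: re-runs because A10 -9->8; A10 -9->8; new result 16.
  D2: re-runs because A2 -18->16; A10 -9->8; new result 8.
  E10: re-runs because D2 -18->8; new result -8.
  C6: re-runs because E10 18->-8; new result 8.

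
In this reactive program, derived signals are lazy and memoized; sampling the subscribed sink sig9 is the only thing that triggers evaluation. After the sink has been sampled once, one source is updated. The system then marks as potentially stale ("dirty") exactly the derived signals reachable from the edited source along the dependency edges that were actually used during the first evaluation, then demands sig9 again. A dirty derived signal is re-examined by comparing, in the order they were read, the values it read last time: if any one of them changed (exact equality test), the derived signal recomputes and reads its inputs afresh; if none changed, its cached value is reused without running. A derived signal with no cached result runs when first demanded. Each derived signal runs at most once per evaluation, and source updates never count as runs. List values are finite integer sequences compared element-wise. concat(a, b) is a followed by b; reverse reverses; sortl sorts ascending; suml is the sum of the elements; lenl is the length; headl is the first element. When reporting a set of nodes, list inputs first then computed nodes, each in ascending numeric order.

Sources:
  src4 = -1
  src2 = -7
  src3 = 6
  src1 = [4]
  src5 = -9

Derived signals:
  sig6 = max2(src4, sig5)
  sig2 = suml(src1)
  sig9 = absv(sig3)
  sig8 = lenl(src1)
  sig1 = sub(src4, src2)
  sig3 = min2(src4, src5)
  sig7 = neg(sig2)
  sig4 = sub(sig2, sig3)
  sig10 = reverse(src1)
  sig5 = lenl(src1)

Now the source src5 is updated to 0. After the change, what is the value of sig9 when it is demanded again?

First demand of the output computes:
  sig3 = min2(-1, -9) = -9
  sig9 = absv(-9) = 9

After the edit, cleaning proceeds:
  sig3: a read changed (src5 -9->0) — executes, giving -1.
  sig9: a read changed (sig3 -9->-1) — executes, giving 1.

Demanding sig9 again yields 1.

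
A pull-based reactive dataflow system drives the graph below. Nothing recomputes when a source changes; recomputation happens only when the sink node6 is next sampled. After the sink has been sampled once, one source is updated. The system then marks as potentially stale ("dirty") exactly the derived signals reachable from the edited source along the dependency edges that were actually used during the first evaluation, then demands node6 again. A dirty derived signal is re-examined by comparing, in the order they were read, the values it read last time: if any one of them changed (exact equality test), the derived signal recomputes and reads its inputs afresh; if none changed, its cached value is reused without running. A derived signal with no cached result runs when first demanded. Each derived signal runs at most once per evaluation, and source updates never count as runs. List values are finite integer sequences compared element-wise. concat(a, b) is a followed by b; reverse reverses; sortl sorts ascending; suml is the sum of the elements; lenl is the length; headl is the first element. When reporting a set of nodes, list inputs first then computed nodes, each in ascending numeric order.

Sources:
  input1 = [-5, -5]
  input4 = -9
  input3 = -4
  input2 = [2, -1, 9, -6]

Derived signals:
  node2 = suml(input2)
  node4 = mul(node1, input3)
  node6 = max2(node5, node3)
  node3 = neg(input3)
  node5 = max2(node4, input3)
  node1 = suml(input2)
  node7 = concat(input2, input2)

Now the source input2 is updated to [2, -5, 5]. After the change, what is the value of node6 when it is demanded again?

New value of node6: 4.
Key observation: the change is absorbed at node5 — it re-runs but produces the same value, and the output's value is unchanged.

First evaluation (everything demanded from the output):
  node1 = suml([2, -1, 9, -6]) = 4
  node3 = neg(-4) = 4
  node4 = mul(4, -4) = -16
  node5 = max2(-16, -4) = -4
  node6 = max2(-4, 4) = 4

Propagation after the edit:
  node1: runs — input2 [2, -1, 9, -6]->[2, -5, 5]; result 2.
  node4: runs — node1 4->2; result -8.
  node5: runs — node4 -16->-8; result -4 (same value as before).
  node6: checked — values it read are unchanged (node5 unchanged, node3 unchanged); reused cached 4 without running.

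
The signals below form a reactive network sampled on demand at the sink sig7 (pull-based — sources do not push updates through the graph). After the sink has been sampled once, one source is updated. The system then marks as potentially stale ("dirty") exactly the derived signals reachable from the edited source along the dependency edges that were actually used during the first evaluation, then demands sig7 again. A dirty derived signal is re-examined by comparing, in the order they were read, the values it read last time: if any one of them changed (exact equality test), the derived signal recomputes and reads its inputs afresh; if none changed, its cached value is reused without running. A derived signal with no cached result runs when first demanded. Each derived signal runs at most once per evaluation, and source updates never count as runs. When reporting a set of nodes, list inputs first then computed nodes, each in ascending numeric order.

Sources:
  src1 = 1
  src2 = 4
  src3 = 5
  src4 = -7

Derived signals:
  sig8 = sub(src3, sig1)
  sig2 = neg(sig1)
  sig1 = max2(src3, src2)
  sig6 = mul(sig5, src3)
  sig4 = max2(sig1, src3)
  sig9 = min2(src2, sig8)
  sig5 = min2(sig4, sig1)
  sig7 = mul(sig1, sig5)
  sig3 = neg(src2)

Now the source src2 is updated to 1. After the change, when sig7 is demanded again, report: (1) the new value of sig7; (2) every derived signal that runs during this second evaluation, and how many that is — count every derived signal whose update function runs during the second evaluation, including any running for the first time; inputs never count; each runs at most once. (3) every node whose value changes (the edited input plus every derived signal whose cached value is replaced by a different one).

Initial pass — values computed on the first demand:
  sig1 = max2(5, 4) = 5
  sig4 = max2(5, 5) = 5
  sig5 = min2(5, 5) = 5
  sig7 = mul(5, 5) = 25

Second demand — change propagation:
  sig1: re-runs because src2 4->1; new result 5 (unchanged).
  sig4: re-examined; everything it read last time is the same (sig1 unchanged, src3 unchanged) — cache 5 kept, no run.
  sig5: re-examined; everything it read last time is the same (sig4 unchanged, sig1 unchanged) — cache 5 kept, no run.
  sig7: re-examined; everything it read last time is the same (sig1 unchanged, sig5 unchanged) — cache 25 kept, no run.

The important point: sig1 recomputes to an identical value, and the output ends up unchanged.

sig7 now evaluates to 25.
Run set: sig1 (1 run).
Changed values: src2.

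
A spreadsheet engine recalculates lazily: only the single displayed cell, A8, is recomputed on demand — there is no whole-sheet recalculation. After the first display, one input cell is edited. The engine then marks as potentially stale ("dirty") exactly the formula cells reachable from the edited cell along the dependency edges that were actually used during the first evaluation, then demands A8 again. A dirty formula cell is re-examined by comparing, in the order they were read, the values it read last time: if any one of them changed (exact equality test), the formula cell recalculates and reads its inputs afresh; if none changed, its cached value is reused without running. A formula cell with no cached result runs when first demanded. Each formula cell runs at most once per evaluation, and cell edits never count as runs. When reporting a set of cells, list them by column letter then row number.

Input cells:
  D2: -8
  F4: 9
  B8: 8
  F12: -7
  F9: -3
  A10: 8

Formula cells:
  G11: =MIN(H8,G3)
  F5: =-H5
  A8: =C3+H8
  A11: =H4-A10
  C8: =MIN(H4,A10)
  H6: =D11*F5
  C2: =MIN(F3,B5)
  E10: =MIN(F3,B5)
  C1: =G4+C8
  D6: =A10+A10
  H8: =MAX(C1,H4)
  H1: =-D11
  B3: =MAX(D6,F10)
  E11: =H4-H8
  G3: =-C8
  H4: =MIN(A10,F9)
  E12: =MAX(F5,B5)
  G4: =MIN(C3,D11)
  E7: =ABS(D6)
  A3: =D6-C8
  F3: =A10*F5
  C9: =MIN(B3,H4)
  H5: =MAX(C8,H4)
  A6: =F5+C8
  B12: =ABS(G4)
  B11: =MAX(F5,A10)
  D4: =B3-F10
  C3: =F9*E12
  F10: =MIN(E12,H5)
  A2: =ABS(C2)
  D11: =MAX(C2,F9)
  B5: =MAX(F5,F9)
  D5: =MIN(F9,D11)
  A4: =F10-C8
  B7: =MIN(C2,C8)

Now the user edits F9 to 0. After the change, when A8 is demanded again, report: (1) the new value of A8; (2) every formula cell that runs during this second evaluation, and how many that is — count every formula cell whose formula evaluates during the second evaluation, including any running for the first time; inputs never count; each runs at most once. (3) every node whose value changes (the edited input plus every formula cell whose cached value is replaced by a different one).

New value of A8: 0.
Formula cells that run: A8, B5, C1, C2, C3, C8, D11, E12, F3, F5, G4, H4, H5, H8 — 14 in total.
Values that change: A8, B5, C1, C2, C3, C8, D11, E12, F3, F5, F9, G4, H4, H5, H8.

First evaluation (everything demanded from the output):
  H4 = MIN(8, -3) = -3
  C8 = MIN(-3, 8) = -3
  H5 = MAX(-3, -3) = -3
  F5 = -(-3) = 3
  B5 = MAX(3, -3) = 3
  E12 = MAX(3, 3) = 3
  C3 = -3 * 3 = -9
  F3 = 8 * 3 = 24
  C2 = MIN(24, 3) = 3
  D11 = MAX(3, -3) = 3
  G4 = MIN(-9, 3) = -9
  C1 = -9 + -3 = -12
  H8 = MAX(-12, -3) = -3
  A8 = -9 + -3 = -12

Propagation after the edit:
  H4: runs — F9 -3->0; result 0.
  C8: runs — H4 -3->0; result 0.
  H5: runs — C8 -3->0; H4 -3->0; result 0.
  F5: runs — H5 -3->0; result 0.
  B5: runs — F5 3->0; F9 -3->0; result 0.
  E12: runs — F5 3->0; B5 3->0; result 0.
  C3: runs — F9 -3->0; E12 3->0; result 0.
  F3: runs — F5 3->0; result 0.
  C2: runs — F3 24->0; B5 3->0; result 0.
  D11: runs — C2 3->0; F9 -3->0; result 0.
  G4: runs — C3 -9->0; D11 3->0; result 0.
  C1: runs — G4 -9->0; C8 -3->0; result 0.
  H8: runs — C1 -12->0; H4 -3->0; result 0.
  A8: runs — C3 -9->0; H8 -3->0; result 0.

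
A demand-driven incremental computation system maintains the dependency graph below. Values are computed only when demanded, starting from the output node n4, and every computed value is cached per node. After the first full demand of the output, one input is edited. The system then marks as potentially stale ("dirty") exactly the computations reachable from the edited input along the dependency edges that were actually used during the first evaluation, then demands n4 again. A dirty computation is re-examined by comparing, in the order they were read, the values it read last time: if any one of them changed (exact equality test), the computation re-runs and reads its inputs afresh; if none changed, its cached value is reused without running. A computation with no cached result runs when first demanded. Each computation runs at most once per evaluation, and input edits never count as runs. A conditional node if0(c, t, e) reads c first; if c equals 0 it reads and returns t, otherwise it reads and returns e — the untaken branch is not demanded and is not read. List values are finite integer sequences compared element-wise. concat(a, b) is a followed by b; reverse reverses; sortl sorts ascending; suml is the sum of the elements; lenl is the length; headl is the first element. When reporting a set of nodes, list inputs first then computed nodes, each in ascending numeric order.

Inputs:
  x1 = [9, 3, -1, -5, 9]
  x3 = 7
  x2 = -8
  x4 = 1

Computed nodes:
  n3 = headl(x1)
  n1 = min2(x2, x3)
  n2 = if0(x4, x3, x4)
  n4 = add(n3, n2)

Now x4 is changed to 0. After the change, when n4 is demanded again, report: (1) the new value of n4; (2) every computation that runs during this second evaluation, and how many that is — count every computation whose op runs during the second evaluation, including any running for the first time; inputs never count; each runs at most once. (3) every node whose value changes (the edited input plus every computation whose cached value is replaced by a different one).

First evaluation (everything demanded from the output):
  n2 = if0(x4=1 -> else branch x4) = 1
  n3 = headl([9, 3, -1, -5, 9]) = 9
  n4 = add(9, 1) = 10

Propagation after the edit:
  n2: runs — x4 1->0; x4 1->0; result 7.
  n4: runs — n2 1->7; result 16.

New value of n4: 16.
Computations that run: n2, n4 — 2 in total.
Values that change: x4, n2, n4.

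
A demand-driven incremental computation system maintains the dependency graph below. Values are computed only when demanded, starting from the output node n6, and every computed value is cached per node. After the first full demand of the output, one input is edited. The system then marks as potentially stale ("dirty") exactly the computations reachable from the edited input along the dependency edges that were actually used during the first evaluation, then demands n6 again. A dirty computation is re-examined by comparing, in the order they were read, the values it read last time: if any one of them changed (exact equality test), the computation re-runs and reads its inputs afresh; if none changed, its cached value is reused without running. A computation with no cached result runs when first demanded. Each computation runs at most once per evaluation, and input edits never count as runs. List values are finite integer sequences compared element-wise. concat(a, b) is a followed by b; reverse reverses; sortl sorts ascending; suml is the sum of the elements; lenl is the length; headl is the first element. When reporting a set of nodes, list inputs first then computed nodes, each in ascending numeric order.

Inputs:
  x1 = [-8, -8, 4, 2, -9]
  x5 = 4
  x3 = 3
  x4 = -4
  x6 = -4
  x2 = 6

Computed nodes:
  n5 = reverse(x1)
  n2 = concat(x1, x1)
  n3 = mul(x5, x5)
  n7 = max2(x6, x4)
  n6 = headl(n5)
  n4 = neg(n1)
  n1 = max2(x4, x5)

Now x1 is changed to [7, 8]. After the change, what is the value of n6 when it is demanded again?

New value of n6: 8.

First evaluation (everything demanded from the output):
  n5 = reverse([-8, -8, 4, 2, -9]) = [-9, 2, 4, -8, -8]
  n6 = headl([-9, 2, 4, -8, -8]) = -9

Propagation after the edit:
  n5: runs — x1 [-8, -8, 4, 2, -9]->[7, 8]; result [8, 7].
  n6: runs — n5 [-9, 2, 4, -8, -8]->[8, 7]; result 8.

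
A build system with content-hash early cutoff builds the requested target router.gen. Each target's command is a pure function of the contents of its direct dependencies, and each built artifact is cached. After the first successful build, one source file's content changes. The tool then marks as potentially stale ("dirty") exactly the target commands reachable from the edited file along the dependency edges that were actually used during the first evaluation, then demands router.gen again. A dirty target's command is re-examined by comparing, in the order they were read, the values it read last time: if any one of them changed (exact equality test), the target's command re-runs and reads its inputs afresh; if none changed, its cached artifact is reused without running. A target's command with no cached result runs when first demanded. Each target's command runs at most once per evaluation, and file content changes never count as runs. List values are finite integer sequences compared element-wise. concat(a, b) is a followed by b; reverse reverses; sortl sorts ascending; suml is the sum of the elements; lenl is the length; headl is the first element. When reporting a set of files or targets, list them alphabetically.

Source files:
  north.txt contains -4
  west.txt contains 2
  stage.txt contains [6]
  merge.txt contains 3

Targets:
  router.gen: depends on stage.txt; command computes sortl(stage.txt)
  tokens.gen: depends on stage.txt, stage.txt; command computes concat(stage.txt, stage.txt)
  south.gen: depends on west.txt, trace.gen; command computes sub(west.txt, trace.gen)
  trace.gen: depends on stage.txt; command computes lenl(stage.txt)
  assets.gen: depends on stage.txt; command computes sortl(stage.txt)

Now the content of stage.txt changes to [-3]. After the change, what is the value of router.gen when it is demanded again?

First evaluation (everything demanded from the output):
  router.gen = sortl([6]) = [6]

Propagation after the edit:
  router.gen: runs — stage.txt [6]->[-3]; result [-3].

New value of router.gen: [-3].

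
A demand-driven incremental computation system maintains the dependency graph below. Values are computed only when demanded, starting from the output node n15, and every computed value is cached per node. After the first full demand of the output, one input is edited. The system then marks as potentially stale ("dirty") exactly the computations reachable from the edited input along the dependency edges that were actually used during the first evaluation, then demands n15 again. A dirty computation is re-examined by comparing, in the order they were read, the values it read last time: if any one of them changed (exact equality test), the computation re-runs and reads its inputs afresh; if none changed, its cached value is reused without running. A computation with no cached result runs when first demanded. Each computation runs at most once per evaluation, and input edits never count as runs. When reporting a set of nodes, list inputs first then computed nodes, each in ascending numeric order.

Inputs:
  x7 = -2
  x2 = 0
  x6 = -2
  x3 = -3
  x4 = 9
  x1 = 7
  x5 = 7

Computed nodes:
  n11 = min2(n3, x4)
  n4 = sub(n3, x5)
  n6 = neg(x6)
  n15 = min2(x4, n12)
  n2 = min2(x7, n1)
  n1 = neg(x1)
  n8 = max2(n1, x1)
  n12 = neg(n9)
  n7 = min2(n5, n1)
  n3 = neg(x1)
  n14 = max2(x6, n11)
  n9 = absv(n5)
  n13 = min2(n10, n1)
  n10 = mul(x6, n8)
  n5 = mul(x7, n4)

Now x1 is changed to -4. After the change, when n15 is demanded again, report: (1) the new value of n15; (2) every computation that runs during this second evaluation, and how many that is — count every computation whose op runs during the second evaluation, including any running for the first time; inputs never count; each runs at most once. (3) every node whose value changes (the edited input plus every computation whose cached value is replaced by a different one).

First evaluation (everything demanded from the output):
  n3 = neg(7) = -7
  n4 = sub(-7, 7) = -14
  n5 = mul(-2, -14) = 28
  n9 = absv(28) = 28
  n12 = neg(28) = -28
  n15 = min2(9, -28) = -28

Propagation after the edit:
  n3: runs — x1 7->-4; result 4.
  n4: runs — n3 -7->4; result -3.
  n5: runs — n4 -14->-3; result 6.
  n9: runs — n5 28->6; result 6.
  n12: runs — n9 28->6; result -6.
  n15: runs — n12 -28->-6; result -6.

New value of n15: -6.
Computations that run: n3, n4, n5, n9, n12, n15 — 6 in total.
Values that change: x1, n3, n4, n5, n9, n12, n15.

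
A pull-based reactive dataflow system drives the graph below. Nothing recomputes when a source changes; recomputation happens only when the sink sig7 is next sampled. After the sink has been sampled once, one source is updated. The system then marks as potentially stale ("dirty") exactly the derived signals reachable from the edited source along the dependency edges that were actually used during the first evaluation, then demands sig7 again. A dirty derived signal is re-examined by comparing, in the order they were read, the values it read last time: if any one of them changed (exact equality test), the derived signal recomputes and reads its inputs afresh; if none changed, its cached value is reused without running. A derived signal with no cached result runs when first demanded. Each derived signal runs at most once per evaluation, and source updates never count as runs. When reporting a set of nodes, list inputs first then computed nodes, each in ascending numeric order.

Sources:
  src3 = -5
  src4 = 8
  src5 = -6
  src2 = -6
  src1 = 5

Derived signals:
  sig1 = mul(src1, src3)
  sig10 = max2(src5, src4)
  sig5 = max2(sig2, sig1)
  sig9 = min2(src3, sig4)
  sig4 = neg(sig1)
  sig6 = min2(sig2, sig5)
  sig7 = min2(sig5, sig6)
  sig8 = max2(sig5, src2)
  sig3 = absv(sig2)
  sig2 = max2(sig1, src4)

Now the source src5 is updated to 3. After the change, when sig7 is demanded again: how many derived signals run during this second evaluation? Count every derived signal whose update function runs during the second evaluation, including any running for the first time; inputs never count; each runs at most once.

First evaluation (everything demanded from the output):
  sig1 = mul(5, -5) = -25
  sig2 = max2(-25, 8) = 8
  sig5 = max2(8, -25) = 8
  sig6 = min2(8, 8) = 8
  sig7 = min2(8, 8) = 8

Propagation after the edit:
  src5 feeds no computation that the output demands — nothing is marked dirty and nothing runs.

Key observation: src5 is never demanded by the output, so the edit triggers no recomputation at all.

Derived signals that run: none — 0 in total.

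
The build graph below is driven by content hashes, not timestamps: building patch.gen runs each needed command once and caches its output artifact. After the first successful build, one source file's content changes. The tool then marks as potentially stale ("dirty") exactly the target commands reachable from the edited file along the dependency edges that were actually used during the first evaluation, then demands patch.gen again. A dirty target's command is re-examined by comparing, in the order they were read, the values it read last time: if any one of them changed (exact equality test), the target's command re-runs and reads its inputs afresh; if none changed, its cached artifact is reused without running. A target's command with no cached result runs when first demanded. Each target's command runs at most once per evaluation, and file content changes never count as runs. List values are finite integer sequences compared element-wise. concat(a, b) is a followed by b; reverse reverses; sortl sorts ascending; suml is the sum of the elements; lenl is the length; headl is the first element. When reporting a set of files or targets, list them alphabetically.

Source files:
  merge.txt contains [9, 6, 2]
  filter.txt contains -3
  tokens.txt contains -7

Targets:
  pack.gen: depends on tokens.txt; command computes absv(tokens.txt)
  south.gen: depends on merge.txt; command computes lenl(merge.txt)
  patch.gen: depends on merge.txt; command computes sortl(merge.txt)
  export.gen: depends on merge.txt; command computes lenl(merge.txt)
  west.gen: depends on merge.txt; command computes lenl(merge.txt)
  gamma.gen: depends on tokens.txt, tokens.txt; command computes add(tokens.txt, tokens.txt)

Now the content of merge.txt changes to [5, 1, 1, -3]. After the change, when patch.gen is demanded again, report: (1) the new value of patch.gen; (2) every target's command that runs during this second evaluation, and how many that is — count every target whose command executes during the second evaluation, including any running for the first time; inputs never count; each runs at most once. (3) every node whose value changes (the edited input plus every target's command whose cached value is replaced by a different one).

patch.gen now evaluates to [-3, 1, 1, 5].
Run set: patch.gen (1 run).
Changed values: merge.txt, patch.gen.

Initial pass — values computed on the first demand:
  patch.gen = sortl([9, 6, 2]) = [2, 6, 9]

Second demand — change propagation:
  patch.gen: re-runs because merge.txt [9, 6, 2]->[5, 1, 1, -3]; new result [-3, 1, 1, 5].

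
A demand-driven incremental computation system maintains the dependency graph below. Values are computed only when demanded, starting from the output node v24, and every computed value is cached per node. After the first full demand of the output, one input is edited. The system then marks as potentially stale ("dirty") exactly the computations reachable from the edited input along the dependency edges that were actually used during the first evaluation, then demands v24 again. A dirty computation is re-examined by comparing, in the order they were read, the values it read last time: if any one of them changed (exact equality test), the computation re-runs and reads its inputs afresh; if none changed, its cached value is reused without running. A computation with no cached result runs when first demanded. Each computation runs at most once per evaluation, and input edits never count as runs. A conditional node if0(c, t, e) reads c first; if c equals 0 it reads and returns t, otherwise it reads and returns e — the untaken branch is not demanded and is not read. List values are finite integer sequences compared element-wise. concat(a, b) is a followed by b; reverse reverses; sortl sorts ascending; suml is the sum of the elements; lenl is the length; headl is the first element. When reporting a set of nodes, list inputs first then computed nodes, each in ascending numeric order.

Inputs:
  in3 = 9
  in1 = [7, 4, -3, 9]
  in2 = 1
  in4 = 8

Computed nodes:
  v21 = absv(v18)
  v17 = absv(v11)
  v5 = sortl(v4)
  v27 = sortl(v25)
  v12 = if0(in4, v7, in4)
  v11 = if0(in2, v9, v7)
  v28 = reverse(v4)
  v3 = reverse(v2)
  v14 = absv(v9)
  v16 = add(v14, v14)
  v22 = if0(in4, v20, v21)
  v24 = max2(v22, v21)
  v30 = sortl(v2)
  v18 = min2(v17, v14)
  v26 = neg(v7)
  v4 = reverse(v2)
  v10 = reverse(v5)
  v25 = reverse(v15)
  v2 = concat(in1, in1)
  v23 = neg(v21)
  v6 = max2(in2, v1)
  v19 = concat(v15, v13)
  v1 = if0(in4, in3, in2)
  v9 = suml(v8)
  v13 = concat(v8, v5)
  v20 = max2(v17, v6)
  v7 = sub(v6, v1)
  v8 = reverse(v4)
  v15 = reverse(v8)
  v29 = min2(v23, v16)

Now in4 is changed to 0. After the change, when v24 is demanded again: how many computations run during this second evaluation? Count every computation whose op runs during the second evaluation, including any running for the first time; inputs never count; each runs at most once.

Computations that run: v1, v6, v7, v20, v22, v24 — 6 in total.
Key observation: a condition flipped, so demand reaches new nodes — v20 runs for the first time.

First evaluation (everything demanded from the output):
  v1 = if0(in4=8 -> else branch in2) = 1
  v2 = concat([7, 4, -3, 9], [7, 4, -3, 9]) = [7, 4, -3, 9, 7, 4, -3, 9]
  v4 = reverse([7, 4, -3, 9, 7, 4, -3, 9]) = [9, -3, 4, 7, 9, -3, 4, 7]
  v6 = max2(1, 1) = 1
  v7 = sub(1, 1) = 0
  v8 = reverse([9, -3, 4, 7, 9, -3, 4, 7]) = [7, 4, -3, 9, 7, 4, -3, 9]
  v9 = suml([7, 4, -3, 9, 7, 4, -3, 9]) = 34
  v11 = if0(in2=1 -> else branch v7) = 0
  v14 = absv(34) = 34
  v17 = absv(0) = 0
  v18 = min2(0, 34) = 0
  v21 = absv(0) = 0
  v22 = if0(in4=8 -> else branch v21) = 0
  v24 = max2(0, 0) = 0

Propagation after the edit:
  v1: runs — in4 8->0; result 9.
  v6: runs — v1 1->9; result 9.
  v7: runs — v6 1->9; v1 1->9; result 0 (same value as before).
  v11: checked — values it read are unchanged (in2 unchanged, v7 unchanged); reused cached 0 without running.
  v17: checked — values it read are unchanged (v11 unchanged); reused cached 0 without running.
  v18: checked — values it read are unchanged (v17 unchanged, v14 unchanged); reused cached 0 without running.
  v20: demanded for the first time — runs, produces 9.
  v21: checked — values it read are unchanged (v18 unchanged); reused cached 0 without running.
  v22: runs — in4 8->0; result 9.
  v24: runs — v22 0->9; result 9.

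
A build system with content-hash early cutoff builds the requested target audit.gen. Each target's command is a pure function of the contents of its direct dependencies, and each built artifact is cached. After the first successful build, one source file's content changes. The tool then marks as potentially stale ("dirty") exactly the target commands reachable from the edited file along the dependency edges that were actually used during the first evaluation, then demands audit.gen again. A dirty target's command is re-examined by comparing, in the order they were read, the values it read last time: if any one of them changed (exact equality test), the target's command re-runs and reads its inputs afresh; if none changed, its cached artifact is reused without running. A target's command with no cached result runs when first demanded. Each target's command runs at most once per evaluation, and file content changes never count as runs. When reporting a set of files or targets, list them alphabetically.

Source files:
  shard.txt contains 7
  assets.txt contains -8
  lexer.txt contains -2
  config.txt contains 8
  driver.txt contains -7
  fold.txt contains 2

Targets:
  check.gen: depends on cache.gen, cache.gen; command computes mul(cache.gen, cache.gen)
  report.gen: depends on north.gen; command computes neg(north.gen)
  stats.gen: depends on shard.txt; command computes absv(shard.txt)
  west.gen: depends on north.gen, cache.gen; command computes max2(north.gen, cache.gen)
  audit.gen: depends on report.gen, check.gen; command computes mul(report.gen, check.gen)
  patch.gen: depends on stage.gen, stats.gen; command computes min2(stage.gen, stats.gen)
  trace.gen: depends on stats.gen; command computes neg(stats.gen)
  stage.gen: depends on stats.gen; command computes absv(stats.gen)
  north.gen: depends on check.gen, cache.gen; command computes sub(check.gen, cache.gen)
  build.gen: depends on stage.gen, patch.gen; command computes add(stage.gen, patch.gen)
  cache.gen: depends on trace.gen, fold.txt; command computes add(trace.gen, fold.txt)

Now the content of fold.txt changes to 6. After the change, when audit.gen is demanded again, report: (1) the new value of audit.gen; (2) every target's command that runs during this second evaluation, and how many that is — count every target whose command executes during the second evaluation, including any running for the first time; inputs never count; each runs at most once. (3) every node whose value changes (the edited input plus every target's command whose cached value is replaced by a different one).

New value of audit.gen: -2.
Target commands that run: audit.gen, cache.gen, check.gen, north.gen, report.gen — 5 in total.
Values that change: audit.gen, cache.gen, check.gen, fold.txt, north.gen, report.gen.

First evaluation (everything demanded from the output):
  stats.gen = absv(7) = 7
  trace.gen = neg(7) = -7
  cache.gen = add(-7, 2) = -5
  check.gen = mul(-5, -5) = 25
  north.gen = sub(25, -5) = 30
  report.gen = neg(30) = -30
  audit.gen = mul(-30, 25) = -750

Propagation after the edit:
  cache.gen: runs — fold.txt 2->6; result -1.
  check.gen: runs — cache.gen -5->-1; cache.gen -5->-1; result 1.
  north.gen: runs — check.gen 25->1; cache.gen -5->-1; result 2.
  report.gen: runs — north.gen 30->2; result -2.
  audit.gen: runs — report.gen -30->-2; check.gen 25->1; result -2.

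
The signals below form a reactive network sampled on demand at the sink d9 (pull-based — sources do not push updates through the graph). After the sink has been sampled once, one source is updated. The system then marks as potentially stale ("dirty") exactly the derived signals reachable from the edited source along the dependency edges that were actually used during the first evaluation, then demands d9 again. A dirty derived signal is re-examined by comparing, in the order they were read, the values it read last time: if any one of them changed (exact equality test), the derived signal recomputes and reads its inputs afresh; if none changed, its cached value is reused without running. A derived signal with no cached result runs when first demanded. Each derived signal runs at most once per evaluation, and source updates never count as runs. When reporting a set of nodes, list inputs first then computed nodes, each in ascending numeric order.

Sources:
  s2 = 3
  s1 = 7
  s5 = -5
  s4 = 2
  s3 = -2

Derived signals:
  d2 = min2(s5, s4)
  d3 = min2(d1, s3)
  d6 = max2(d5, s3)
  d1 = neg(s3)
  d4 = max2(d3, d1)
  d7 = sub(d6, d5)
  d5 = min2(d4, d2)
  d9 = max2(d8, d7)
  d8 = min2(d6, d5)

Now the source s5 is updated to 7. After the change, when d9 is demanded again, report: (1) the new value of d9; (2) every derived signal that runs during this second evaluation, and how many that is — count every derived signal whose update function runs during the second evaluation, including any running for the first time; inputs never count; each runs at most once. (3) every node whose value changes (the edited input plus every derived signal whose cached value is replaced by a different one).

d9 now evaluates to 2.
Run set: d2, d5, d6, d7, d8, d9 (6 run).
Changed values: s5, d2, d5, d6, d7, d8, d9.

Initial pass — values computed on the first demand:
  d1 = neg(-2) = 2
  d2 = min2(-5, 2) = -5
  d3 = min2(2, -2) = -2
  d4 = max2(-2, 2) = 2
  d5 = min2(2, -5) = -5
  d6 = max2(-5, -2) = -2
  d7 = sub(-2, -5) = 3
  d8 = min2(-2, -5) = -5
  d9 = max2(-5, 3) = 3

Second demand — change propagation:
  d2: re-runs because s5 -5->7; new result 2.
  d5: re-runs because d2 -5->2; new result 2.
  d6: re-runs because d5 -5->2; new result 2.
  d7: re-runs because d6 -2->2; d5 -5->2; new result 0.
  d8: re-runs because d6 -2->2; d5 -5->2; new result 2.
  d9: re-runs because d8 -5->2; d7 3->0; new result 2.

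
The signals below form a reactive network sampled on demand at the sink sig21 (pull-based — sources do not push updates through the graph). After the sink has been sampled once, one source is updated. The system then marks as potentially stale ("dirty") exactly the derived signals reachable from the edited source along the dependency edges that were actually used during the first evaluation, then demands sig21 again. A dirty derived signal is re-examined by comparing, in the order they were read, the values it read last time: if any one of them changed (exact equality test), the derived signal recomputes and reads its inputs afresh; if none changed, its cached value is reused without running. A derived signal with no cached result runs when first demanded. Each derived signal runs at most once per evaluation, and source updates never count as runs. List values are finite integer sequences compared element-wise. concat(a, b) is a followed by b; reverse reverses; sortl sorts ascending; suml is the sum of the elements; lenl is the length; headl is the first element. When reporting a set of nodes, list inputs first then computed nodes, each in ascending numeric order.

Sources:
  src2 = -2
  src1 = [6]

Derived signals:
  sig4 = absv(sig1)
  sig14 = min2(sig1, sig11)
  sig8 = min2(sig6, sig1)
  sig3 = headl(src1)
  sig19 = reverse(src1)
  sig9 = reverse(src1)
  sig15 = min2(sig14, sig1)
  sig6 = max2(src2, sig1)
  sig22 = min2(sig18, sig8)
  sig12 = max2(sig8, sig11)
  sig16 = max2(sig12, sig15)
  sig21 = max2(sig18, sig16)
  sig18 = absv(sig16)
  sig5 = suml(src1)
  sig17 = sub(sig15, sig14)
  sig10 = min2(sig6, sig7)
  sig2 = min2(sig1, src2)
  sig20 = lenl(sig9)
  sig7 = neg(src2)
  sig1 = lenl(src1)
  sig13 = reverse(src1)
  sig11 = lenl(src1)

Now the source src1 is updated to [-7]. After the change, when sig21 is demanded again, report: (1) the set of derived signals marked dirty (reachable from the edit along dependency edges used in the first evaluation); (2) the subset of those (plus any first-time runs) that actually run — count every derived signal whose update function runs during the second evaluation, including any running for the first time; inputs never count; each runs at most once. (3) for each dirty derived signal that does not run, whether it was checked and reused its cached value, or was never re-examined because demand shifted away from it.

Initial pass — values computed on the first demand:
  sig1 = lenl([6]) = 1
  sig6 = max2(-2, 1) = 1
  sig8 = min2(1, 1) = 1
  sig11 = lenl([6]) = 1
  sig12 = max2(1, 1) = 1
  sig14 = min2(1, 1) = 1
  sig15 = min2(1, 1) = 1
  sig16 = max2(1, 1) = 1
  sig18 = absv(1) = 1
  sig21 = max2(1, 1) = 1

Second demand — change propagation:
  sig1: re-runs because src1 [6]->[-7]; new result 1 (unchanged).
  sig6: re-examined; everything it read last time is the same (src2 unchanged, sig1 unchanged) — cache 1 kept, no run.
  sig8: re-examined; everything it read last time is the same (sig6 unchanged, sig1 unchanged) — cache 1 kept, no run.
  sig11: re-runs because src1 [6]->[-7]; new result 1 (unchanged).
  sig12: re-examined; everything it read last time is the same (sig8 unchanged, sig11 unchanged) — cache 1 kept, no run.
  sig14: re-examined; everything it read last time is the same (sig1 unchanged, sig11 unchanged) — cache 1 kept, no run.
  sig15: re-examined; everything it read last time is the same (sig14 unchanged, sig1 unchanged) — cache 1 kept, no run.
  sig16: re-examined; everything it read last time is the same (sig12 unchanged, sig15 unchanged) — cache 1 kept, no run.
  sig18: re-examined; everything it read last time is the same (sig16 unchanged) — cache 1 kept, no run.
  sig21: re-examined; everything it read last time is the same (sig18 unchanged, sig16 unchanged) — cache 1 kept, no run.

The important point: at sig6 every value read last time is unchanged, so the dirty flag clears without a run.

Dirty set: sig1, sig6, sig8, sig11, sig12, sig14, sig15, sig16, sig18, sig21.
Run set: sig1, sig11 (2 run).
Re-examined without running (cache reused): sig6, sig8, sig12, sig14, sig15, sig16, sig18, sig21.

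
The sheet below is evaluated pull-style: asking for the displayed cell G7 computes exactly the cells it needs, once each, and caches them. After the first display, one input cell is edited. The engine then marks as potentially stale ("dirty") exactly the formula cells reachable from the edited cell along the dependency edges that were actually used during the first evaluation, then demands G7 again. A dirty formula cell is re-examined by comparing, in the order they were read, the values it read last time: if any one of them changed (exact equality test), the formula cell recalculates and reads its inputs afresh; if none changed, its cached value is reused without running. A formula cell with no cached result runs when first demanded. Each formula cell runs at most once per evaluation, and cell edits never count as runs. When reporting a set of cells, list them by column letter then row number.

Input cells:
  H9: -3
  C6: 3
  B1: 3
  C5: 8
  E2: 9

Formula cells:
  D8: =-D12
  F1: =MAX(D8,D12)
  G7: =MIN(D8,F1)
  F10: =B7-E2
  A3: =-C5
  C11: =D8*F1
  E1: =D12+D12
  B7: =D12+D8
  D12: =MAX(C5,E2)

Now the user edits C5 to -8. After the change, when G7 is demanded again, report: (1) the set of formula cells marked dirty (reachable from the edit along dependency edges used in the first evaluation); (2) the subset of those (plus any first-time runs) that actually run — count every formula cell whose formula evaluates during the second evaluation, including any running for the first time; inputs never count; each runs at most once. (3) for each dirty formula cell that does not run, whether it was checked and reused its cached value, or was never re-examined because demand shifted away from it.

First demand of the output computes:
  D12 = MAX(8, 9) = 9
  D8 = -(9) = -9
  F1 = MAX(-9, 9) = 9
  G7 = MIN(-9, 9) = -9

After the edit, cleaning proceeds:
  D12: a read changed (C5 8->-8) — executes, giving 9 — identical to its old value.
  D8: dirty, but its reads are unchanged (D12 unchanged); cached -9 stands.
  F1: dirty, but its reads are unchanged (D8 unchanged, D12 unchanged); cached 9 stands.
  G7: dirty, but its reads are unchanged (D8 unchanged, F1 unchanged); cached -9 stands.

Note the absorption at D12: it re-runs yet its value is the same, leaving the output's value untouched.

The edit dirties: D8, D12, F1, G7.
1 formula cells run: D12.
Cache hits after checking: D8, F1, G7.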